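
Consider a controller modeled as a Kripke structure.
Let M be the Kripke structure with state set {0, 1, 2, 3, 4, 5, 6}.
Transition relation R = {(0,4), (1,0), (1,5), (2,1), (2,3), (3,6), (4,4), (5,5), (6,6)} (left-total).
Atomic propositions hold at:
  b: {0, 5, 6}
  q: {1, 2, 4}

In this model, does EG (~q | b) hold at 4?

Sat(~q) = {0, 3, 5, 6}
Sat(~q | b) = {0, 3, 5, 6}
EG (~q | b): greatest fixpoint, start Z0 = {0, 3, 5, 6}, keep only states in Sat with some successor in Z. Z1 = {3, 5, 6}; fixed.
Sat(EG (~q | b)) = {3, 5, 6}
4 ∉ Sat(EG (~q | b)) = {3, 5, 6}, so the formula does not hold at 4.

No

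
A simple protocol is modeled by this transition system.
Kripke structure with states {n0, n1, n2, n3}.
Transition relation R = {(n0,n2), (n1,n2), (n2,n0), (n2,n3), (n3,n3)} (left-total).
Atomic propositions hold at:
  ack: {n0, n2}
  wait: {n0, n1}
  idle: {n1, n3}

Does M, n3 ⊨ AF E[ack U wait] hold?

No

E[ack U wait]: least fixpoint, start Z0 = Sat(wait) = {n0, n1}, add states in Sat(ack) with some successor in Z. Z1 = {n0, n1, n2}; fixed.
Sat(E[ack U wait]) = {n0, n1, n2}
AF E[ack U wait]: least fixpoint, start Z0 = {n0, n1, n2}, add states with every successor in Z. Already a fixed point.
Sat(AF E[ack U wait]) = {n0, n1, n2}
n3 ∉ Sat(AF E[ack U wait]) = {n0, n1, n2}, so the formula does not hold at n3.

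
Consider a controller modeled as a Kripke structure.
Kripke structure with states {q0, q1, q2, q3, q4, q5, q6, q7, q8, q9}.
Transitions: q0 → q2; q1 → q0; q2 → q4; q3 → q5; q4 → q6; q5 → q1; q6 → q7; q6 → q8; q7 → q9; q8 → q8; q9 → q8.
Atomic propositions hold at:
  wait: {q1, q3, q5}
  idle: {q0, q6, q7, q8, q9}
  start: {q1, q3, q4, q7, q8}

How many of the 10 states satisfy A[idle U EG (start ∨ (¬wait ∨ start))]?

8

Sat(¬wait) = {q0, q2, q4, q6, q7, q8, q9}
Sat(¬wait ∨ start) = {q0, q1, q2, q3, q4, q6, q7, q8, q9}
Sat(start ∨ (¬wait ∨ start)) = {q0, q1, q2, q3, q4, q6, q7, q8, q9}
EG (start ∨ (¬wait ∨ start)): greatest fixpoint, start Z0 = {q0, q1, q2, q3, q4, q6, q7, q8, q9}, keep only states in Sat with some successor in Z. Z1 = {q0, q1, q2, q4, q6, q7, q8, q9}; fixed.
Sat(EG (start ∨ (¬wait ∨ start))) = {q0, q1, q2, q4, q6, q7, q8, q9}
A[idle U EG (start ∨ (¬wait ∨ start))]: least fixpoint, start Z0 = Sat(EG (start ∨ (¬wait ∨ start))) = {q0, q1, q2, q4, q6, q7, q8, q9}, add states in Sat(idle) with every successor in Z. Already a fixed point.
Sat(A[idle U EG (start ∨ (¬wait ∨ start))]) = {q0, q1, q2, q4, q6, q7, q8, q9}
|Sat(A[idle U EG (start ∨ (¬wait ∨ start))])| = |{q0, q1, q2, q4, q6, q7, q8, q9}| = 8.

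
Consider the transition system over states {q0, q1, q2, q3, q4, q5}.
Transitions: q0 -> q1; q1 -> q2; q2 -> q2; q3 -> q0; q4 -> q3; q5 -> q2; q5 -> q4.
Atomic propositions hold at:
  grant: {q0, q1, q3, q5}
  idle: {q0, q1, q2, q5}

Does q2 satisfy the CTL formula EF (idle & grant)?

Sat(idle & grant) = {q0, q1, q5}
EF (idle & grant): least fixpoint, start Z0 = {q0, q1, q5}, add states with some successor in Z. Z1 = {q0, q1, q3, q5}; Z2 = {q0, q1, q3, q4, q5}; fixed.
Sat(EF (idle & grant)) = {q0, q1, q3, q4, q5}
q2 ∉ Sat(EF (idle & grant)) = {q0, q1, q3, q4, q5}, so the formula does not hold at q2.

No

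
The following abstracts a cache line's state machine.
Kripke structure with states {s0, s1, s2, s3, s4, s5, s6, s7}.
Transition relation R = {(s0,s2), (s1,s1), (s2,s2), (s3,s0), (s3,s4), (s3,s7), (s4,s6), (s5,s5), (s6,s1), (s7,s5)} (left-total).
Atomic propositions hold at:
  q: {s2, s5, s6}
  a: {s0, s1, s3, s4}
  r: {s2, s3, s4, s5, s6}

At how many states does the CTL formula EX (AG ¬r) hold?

Sat(¬r) = {s0, s1, s7}
AG ¬r: greatest fixpoint, start Z0 = {s0, s1, s7}, keep only states in Sat with every successor in Z. Z1 = {s1}; fixed.
Sat(AG ¬r) = {s1}
Sat(EX (AG ¬r)) = {s : some successor in {s1}} = {s1, s6}
|Sat(EX (AG ¬r))| = |{s1, s6}| = 2.

2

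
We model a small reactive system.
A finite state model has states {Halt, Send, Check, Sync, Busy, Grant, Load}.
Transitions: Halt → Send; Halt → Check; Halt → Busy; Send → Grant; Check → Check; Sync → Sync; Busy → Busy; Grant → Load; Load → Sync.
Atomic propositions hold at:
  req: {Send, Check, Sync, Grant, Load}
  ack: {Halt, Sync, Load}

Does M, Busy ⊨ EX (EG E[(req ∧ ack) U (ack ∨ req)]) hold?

Sat(req ∧ ack) = {Sync, Load}
Sat(ack ∨ req) = {Halt, Send, Check, Sync, Grant, Load}
E[(req ∧ ack) U (ack ∨ req)]: least fixpoint, start Z0 = Sat((ack ∨ req)) = {Halt, Send, Check, Sync, Grant, Load}, add states in Sat(req ∧ ack) with some successor in Z. Already a fixed point.
Sat(E[(req ∧ ack) U (ack ∨ req)]) = {Halt, Send, Check, Sync, Grant, Load}
EG E[(req ∧ ack) U (ack ∨ req)]: greatest fixpoint, start Z0 = {Halt, Send, Check, Sync, Grant, Load}, keep only states in Sat with some successor in Z. Already a fixed point.
Sat(EG E[(req ∧ ack) U (ack ∨ req)]) = {Halt, Send, Check, Sync, Grant, Load}
Sat(EX (EG E[(req ∧ ack) U (ack ∨ req)])) = {s : some successor in {Halt, Send, Check, Sync, Grant, Load}} = {Halt, Send, Check, Sync, Grant, Load}
Busy ∉ Sat(EX (EG E[(req ∧ ack) U (ack ∨ req)])) = {Halt, Send, Check, Sync, Grant, Load}, so the formula does not hold at Busy.

No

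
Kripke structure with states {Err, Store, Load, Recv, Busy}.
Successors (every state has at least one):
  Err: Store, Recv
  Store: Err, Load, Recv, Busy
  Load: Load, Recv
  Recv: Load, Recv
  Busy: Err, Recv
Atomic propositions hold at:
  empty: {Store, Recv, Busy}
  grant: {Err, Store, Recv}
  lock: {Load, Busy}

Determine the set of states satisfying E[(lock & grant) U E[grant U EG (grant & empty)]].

{Err, Store, Recv}

Sat(lock & grant) = ∅
Sat(grant & empty) = {Store, Recv}
EG (grant & empty): greatest fixpoint, start Z0 = {Store, Recv}, keep only states in Sat with some successor in Z. Already a fixed point.
Sat(EG (grant & empty)) = {Store, Recv}
E[grant U EG (grant & empty)]: least fixpoint, start Z0 = Sat(EG (grant & empty)) = {Store, Recv}, add states in Sat(grant) with some successor in Z. Z1 = {Err, Store, Recv}; fixed.
Sat(E[grant U EG (grant & empty)]) = {Err, Store, Recv}
E[(lock & grant) U E[grant U EG (grant & empty)]]: least fixpoint, start Z0 = Sat(E[grant U EG (grant & empty)]) = {Err, Store, Recv}, add states in Sat(lock & grant) with some successor in Z. Already a fixed point.
Sat(E[(lock & grant) U E[grant U EG (grant & empty)]]) = {Err, Store, Recv}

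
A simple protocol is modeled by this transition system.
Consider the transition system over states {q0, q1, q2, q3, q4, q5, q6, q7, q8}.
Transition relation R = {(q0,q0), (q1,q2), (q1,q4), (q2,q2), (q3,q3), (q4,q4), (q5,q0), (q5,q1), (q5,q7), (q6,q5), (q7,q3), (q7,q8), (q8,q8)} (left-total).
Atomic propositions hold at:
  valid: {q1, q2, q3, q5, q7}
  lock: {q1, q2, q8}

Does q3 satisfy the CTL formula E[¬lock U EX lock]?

No

Sat(¬lock) = {q0, q3, q4, q5, q6, q7}
Sat(EX lock) = {s : some successor in {q1, q2, q8}} = {q1, q2, q5, q7, q8}
E[¬lock U EX lock]: least fixpoint, start Z0 = Sat(EX lock) = {q1, q2, q5, q7, q8}, add states in Sat(¬lock) with some successor in Z. Z1 = {q1, q2, q5, q6, q7, q8}; fixed.
Sat(E[¬lock U EX lock]) = {q1, q2, q5, q6, q7, q8}
q3 ∉ Sat(E[¬lock U EX lock]) = {q1, q2, q5, q6, q7, q8}, so the formula does not hold at q3.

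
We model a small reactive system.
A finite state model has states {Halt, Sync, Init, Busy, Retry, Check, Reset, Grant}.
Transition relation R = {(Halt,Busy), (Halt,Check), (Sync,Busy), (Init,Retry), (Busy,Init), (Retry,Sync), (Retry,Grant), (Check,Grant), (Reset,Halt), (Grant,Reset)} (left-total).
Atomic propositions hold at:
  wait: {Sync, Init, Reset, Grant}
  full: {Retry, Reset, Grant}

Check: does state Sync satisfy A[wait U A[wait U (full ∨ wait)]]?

Yes

Sat(full ∨ wait) = {Sync, Init, Retry, Reset, Grant}
A[wait U (full ∨ wait)]: least fixpoint, start Z0 = Sat((full ∨ wait)) = {Sync, Init, Retry, Reset, Grant}, add states in Sat(wait) with every successor in Z. Already a fixed point.
Sat(A[wait U (full ∨ wait)]) = {Sync, Init, Retry, Reset, Grant}
A[wait U A[wait U (full ∨ wait)]]: least fixpoint, start Z0 = Sat(A[wait U (full ∨ wait)]) = {Sync, Init, Retry, Reset, Grant}, add states in Sat(wait) with every successor in Z. Already a fixed point.
Sat(A[wait U A[wait U (full ∨ wait)]]) = {Sync, Init, Retry, Reset, Grant}
Sync ∈ Sat(A[wait U A[wait U (full ∨ wait)]]) = {Sync, Init, Retry, Reset, Grant}, so the formula holds at Sync.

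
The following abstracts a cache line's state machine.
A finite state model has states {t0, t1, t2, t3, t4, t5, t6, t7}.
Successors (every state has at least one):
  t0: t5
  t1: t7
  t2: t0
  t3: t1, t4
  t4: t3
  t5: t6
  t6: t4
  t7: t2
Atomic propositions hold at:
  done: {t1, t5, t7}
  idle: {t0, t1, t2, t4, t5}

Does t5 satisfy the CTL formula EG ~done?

Sat(~done) = {t0, t2, t3, t4, t6}
EG ~done: greatest fixpoint, start Z0 = {t0, t2, t3, t4, t6}, keep only states in Sat with some successor in Z. Z1 = {t2, t3, t4, t6}; Z2 = {t3, t4, t6}; fixed.
Sat(EG ~done) = {t3, t4, t6}
t5 ∉ Sat(EG ~done) = {t3, t4, t6}, so the formula does not hold at t5.

No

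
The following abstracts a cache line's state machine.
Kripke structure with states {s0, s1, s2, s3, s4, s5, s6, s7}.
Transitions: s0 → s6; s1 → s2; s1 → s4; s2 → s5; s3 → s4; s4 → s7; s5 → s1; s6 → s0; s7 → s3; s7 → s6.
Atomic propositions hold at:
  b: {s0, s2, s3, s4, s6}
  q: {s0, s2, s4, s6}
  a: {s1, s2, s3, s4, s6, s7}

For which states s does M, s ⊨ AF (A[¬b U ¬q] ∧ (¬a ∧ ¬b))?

Sat(¬b) = {s1, s5, s7}
Sat(¬q) = {s1, s3, s5, s7}
A[¬b U ¬q]: least fixpoint, start Z0 = Sat(¬q) = {s1, s3, s5, s7}, add states in Sat(¬b) with every successor in Z. Already a fixed point.
Sat(A[¬b U ¬q]) = {s1, s3, s5, s7}
Sat(¬a) = {s0, s5}
Sat(¬a ∧ ¬b) = {s5}
Sat(A[¬b U ¬q] ∧ (¬a ∧ ¬b)) = {s5}
AF (A[¬b U ¬q] ∧ (¬a ∧ ¬b)): least fixpoint, start Z0 = {s5}, add states with every successor in Z. Z1 = {s2, s5}; fixed.
Sat(AF (A[¬b U ¬q] ∧ (¬a ∧ ¬b))) = {s2, s5}

{s2, s5}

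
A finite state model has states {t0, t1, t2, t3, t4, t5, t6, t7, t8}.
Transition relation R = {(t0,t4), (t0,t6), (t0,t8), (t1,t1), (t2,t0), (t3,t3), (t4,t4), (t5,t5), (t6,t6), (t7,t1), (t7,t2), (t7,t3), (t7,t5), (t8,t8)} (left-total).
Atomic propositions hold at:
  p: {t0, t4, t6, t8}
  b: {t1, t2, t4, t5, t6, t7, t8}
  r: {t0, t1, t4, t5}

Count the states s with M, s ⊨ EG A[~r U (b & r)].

3

Sat(~r) = {t2, t3, t6, t7, t8}
Sat(b & r) = {t1, t4, t5}
A[~r U (b & r)]: least fixpoint, start Z0 = Sat((b & r)) = {t1, t4, t5}, add states in Sat(~r) with every successor in Z. Already a fixed point.
Sat(A[~r U (b & r)]) = {t1, t4, t5}
EG A[~r U (b & r)]: greatest fixpoint, start Z0 = {t1, t4, t5}, keep only states in Sat with some successor in Z. Already a fixed point.
Sat(EG A[~r U (b & r)]) = {t1, t4, t5}
|Sat(EG A[~r U (b & r)])| = |{t1, t4, t5}| = 3.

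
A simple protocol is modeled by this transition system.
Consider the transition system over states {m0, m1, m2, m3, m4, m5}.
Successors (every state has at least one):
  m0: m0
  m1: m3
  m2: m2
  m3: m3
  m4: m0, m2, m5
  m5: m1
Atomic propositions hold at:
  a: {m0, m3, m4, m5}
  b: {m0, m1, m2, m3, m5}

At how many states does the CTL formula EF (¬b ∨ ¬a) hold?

Sat(¬b) = {m4}
Sat(¬a) = {m1, m2}
Sat(¬b ∨ ¬a) = {m1, m2, m4}
EF (¬b ∨ ¬a): least fixpoint, start Z0 = {m1, m2, m4}, add states with some successor in Z. Z1 = {m1, m2, m4, m5}; fixed.
Sat(EF (¬b ∨ ¬a)) = {m1, m2, m4, m5}
|Sat(EF (¬b ∨ ¬a))| = |{m1, m2, m4, m5}| = 4.

4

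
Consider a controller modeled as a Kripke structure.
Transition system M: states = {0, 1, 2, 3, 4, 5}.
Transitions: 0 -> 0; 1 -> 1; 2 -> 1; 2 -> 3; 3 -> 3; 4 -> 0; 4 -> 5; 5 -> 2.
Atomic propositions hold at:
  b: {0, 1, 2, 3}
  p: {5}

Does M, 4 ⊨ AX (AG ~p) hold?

No

Sat(~p) = {0, 1, 2, 3, 4}
AG ~p: greatest fixpoint, start Z0 = {0, 1, 2, 3, 4}, keep only states in Sat with every successor in Z. Z1 = {0, 1, 2, 3}; fixed.
Sat(AG ~p) = {0, 1, 2, 3}
Sat(AX (AG ~p)) = {s : every successor in {0, 1, 2, 3}} = {0, 1, 2, 3, 5}
4 ∉ Sat(AX (AG ~p)) = {0, 1, 2, 3, 5}, so the formula does not hold at 4.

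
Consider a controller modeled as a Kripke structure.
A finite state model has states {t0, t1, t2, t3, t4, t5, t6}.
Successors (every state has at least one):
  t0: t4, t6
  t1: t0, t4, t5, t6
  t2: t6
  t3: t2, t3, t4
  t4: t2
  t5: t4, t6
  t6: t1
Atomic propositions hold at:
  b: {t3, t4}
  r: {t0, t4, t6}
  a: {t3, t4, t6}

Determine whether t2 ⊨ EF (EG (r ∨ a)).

Sat(r ∨ a) = {t0, t3, t4, t6}
EG (r ∨ a): greatest fixpoint, start Z0 = {t0, t3, t4, t6}, keep only states in Sat with some successor in Z. Z1 = {t0, t3}; Z2 = {t3}; fixed.
Sat(EG (r ∨ a)) = {t3}
EF (EG (r ∨ a)): least fixpoint, start Z0 = {t3}, add states with some successor in Z. Already a fixed point.
Sat(EF (EG (r ∨ a))) = {t3}
t2 ∉ Sat(EF (EG (r ∨ a))) = {t3}, so the formula does not hold at t2.

No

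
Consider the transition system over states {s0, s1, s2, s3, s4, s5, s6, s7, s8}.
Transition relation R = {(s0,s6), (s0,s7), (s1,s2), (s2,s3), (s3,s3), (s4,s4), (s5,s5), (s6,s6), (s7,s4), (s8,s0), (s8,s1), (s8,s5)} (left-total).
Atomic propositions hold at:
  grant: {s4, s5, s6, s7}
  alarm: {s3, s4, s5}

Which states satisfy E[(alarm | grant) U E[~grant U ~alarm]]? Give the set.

Sat(alarm | grant) = {s3, s4, s5, s6, s7}
Sat(~grant) = {s0, s1, s2, s3, s8}
Sat(~alarm) = {s0, s1, s2, s6, s7, s8}
E[~grant U ~alarm]: least fixpoint, start Z0 = Sat(~alarm) = {s0, s1, s2, s6, s7, s8}, add states in Sat(~grant) with some successor in Z. Already a fixed point.
Sat(E[~grant U ~alarm]) = {s0, s1, s2, s6, s7, s8}
E[(alarm | grant) U E[~grant U ~alarm]]: least fixpoint, start Z0 = Sat(E[~grant U ~alarm]) = {s0, s1, s2, s6, s7, s8}, add states in Sat(alarm | grant) with some successor in Z. Already a fixed point.
Sat(E[(alarm | grant) U E[~grant U ~alarm]]) = {s0, s1, s2, s6, s7, s8}

{s0, s1, s2, s6, s7, s8}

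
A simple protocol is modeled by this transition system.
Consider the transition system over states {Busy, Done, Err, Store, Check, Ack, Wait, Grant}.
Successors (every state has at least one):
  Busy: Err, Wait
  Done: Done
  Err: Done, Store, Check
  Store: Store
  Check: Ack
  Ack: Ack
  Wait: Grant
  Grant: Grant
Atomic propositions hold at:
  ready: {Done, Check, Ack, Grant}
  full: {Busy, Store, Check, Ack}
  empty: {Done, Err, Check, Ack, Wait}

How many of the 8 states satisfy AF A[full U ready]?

A[full U ready]: least fixpoint, start Z0 = Sat(ready) = {Done, Check, Ack, Grant}, add states in Sat(full) with every successor in Z. Already a fixed point.
Sat(A[full U ready]) = {Done, Check, Ack, Grant}
AF A[full U ready]: least fixpoint, start Z0 = {Done, Check, Ack, Grant}, add states with every successor in Z. Z1 = {Done, Check, Ack, Wait, Grant}; fixed.
Sat(AF A[full U ready]) = {Done, Check, Ack, Wait, Grant}
|Sat(AF A[full U ready])| = |{Done, Check, Ack, Wait, Grant}| = 5.

5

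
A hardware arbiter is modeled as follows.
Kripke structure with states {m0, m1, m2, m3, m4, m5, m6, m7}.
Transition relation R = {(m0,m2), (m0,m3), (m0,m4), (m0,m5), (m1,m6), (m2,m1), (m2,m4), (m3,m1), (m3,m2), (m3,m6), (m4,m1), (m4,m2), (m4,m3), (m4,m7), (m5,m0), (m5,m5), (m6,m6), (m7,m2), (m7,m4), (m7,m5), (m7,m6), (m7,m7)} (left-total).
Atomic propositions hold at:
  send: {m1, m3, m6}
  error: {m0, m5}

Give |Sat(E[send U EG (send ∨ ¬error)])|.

Sat(¬error) = {m1, m2, m3, m4, m6, m7}
Sat(send ∨ ¬error) = {m1, m2, m3, m4, m6, m7}
EG (send ∨ ¬error): greatest fixpoint, start Z0 = {m1, m2, m3, m4, m6, m7}, keep only states in Sat with some successor in Z. Already a fixed point.
Sat(EG (send ∨ ¬error)) = {m1, m2, m3, m4, m6, m7}
E[send U EG (send ∨ ¬error)]: least fixpoint, start Z0 = Sat(EG (send ∨ ¬error)) = {m1, m2, m3, m4, m6, m7}, add states in Sat(send) with some successor in Z. Already a fixed point.
Sat(E[send U EG (send ∨ ¬error)]) = {m1, m2, m3, m4, m6, m7}
|Sat(E[send U EG (send ∨ ¬error)])| = |{m1, m2, m3, m4, m6, m7}| = 6.

6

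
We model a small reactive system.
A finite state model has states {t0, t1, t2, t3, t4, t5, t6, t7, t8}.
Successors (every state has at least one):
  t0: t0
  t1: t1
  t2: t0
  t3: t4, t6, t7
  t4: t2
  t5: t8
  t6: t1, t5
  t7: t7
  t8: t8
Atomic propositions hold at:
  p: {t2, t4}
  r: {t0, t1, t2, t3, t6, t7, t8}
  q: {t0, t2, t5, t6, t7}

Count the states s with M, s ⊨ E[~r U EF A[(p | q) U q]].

7

Sat(~r) = {t4, t5}
Sat(p | q) = {t0, t2, t4, t5, t6, t7}
A[(p | q) U q]: least fixpoint, start Z0 = Sat(q) = {t0, t2, t5, t6, t7}, add states in Sat(p | q) with every successor in Z. Z1 = {t0, t2, t4, t5, t6, t7}; fixed.
Sat(A[(p | q) U q]) = {t0, t2, t4, t5, t6, t7}
EF A[(p | q) U q]: least fixpoint, start Z0 = {t0, t2, t4, t5, t6, t7}, add states with some successor in Z. Z1 = {t0, t2, t3, t4, t5, t6, t7}; fixed.
Sat(EF A[(p | q) U q]) = {t0, t2, t3, t4, t5, t6, t7}
E[~r U EF A[(p | q) U q]]: least fixpoint, start Z0 = Sat(EF A[(p | q) U q]) = {t0, t2, t3, t4, t5, t6, t7}, add states in Sat(~r) with some successor in Z. Already a fixed point.
Sat(E[~r U EF A[(p | q) U q]]) = {t0, t2, t3, t4, t5, t6, t7}
|Sat(E[~r U EF A[(p | q) U q]])| = |{t0, t2, t3, t4, t5, t6, t7}| = 7.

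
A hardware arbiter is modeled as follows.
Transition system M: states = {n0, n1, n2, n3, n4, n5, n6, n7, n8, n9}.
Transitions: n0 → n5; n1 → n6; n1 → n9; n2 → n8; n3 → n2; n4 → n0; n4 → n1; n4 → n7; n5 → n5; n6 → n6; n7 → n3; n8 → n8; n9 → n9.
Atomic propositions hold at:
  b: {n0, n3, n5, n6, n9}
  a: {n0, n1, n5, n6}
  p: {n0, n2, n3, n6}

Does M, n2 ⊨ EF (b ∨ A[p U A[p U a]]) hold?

No

A[p U a]: least fixpoint, start Z0 = Sat(a) = {n0, n1, n5, n6}, add states in Sat(p) with every successor in Z. Already a fixed point.
Sat(A[p U a]) = {n0, n1, n5, n6}
A[p U A[p U a]]: least fixpoint, start Z0 = Sat(A[p U a]) = {n0, n1, n5, n6}, add states in Sat(p) with every successor in Z. Already a fixed point.
Sat(A[p U A[p U a]]) = {n0, n1, n5, n6}
Sat(b ∨ A[p U A[p U a]]) = {n0, n1, n3, n5, n6, n9}
EF (b ∨ A[p U A[p U a]]): least fixpoint, start Z0 = {n0, n1, n3, n5, n6, n9}, add states with some successor in Z. Z1 = {n0, n1, n3, n4, n5, n6, n7, n9}; fixed.
Sat(EF (b ∨ A[p U A[p U a]])) = {n0, n1, n3, n4, n5, n6, n7, n9}
n2 ∉ Sat(EF (b ∨ A[p U A[p U a]])) = {n0, n1, n3, n4, n5, n6, n7, n9}, so the formula does not hold at n2.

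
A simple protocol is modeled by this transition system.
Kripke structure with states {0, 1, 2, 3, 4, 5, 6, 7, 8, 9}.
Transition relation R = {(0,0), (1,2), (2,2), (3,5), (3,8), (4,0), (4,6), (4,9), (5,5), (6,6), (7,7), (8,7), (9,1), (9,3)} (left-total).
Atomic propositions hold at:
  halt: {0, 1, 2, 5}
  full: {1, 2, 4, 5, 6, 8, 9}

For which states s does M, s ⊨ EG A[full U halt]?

{0, 1, 2, 5}

A[full U halt]: least fixpoint, start Z0 = Sat(halt) = {0, 1, 2, 5}, add states in Sat(full) with every successor in Z. Already a fixed point.
Sat(A[full U halt]) = {0, 1, 2, 5}
EG A[full U halt]: greatest fixpoint, start Z0 = {0, 1, 2, 5}, keep only states in Sat with some successor in Z. Already a fixed point.
Sat(EG A[full U halt]) = {0, 1, 2, 5}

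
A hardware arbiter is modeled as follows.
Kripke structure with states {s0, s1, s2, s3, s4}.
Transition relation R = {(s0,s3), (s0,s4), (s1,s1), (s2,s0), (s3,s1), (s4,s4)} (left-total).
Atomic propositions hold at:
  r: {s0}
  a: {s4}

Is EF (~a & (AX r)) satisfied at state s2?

Sat(~a) = {s0, s1, s2, s3}
Sat(AX r) = {s : every successor in {s0}} = {s2}
Sat(~a & (AX r)) = {s2}
EF (~a & (AX r)): least fixpoint, start Z0 = {s2}, add states with some successor in Z. Already a fixed point.
Sat(EF (~a & (AX r))) = {s2}
s2 ∈ Sat(EF (~a & (AX r))) = {s2}, so the formula holds at s2.

Yes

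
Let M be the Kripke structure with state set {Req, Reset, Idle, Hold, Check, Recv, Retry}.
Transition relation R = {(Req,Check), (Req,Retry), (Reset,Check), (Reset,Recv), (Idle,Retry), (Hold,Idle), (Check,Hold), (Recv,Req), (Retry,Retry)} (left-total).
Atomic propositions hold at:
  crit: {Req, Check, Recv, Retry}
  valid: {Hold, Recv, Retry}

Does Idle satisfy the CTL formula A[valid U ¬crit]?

Sat(¬crit) = {Reset, Idle, Hold}
A[valid U ¬crit]: least fixpoint, start Z0 = Sat(¬crit) = {Reset, Idle, Hold}, add states in Sat(valid) with every successor in Z. Already a fixed point.
Sat(A[valid U ¬crit]) = {Reset, Idle, Hold}
Idle ∈ Sat(A[valid U ¬crit]) = {Reset, Idle, Hold}, so the formula holds at Idle.

Yes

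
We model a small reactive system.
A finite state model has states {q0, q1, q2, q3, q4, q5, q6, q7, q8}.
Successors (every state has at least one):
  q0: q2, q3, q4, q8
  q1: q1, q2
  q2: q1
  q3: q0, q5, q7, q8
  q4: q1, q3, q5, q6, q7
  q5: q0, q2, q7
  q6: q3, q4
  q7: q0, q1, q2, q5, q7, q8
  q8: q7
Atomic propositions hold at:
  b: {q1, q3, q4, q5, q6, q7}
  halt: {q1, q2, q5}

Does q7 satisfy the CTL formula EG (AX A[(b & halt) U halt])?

No

Sat(b & halt) = {q1, q5}
A[(b & halt) U halt]: least fixpoint, start Z0 = Sat(halt) = {q1, q2, q5}, add states in Sat(b & halt) with every successor in Z. Already a fixed point.
Sat(A[(b & halt) U halt]) = {q1, q2, q5}
Sat(AX A[(b & halt) U halt]) = {s : every successor in {q1, q2, q5}} = {q1, q2}
EG (AX A[(b & halt) U halt]): greatest fixpoint, start Z0 = {q1, q2}, keep only states in Sat with some successor in Z. Already a fixed point.
Sat(EG (AX A[(b & halt) U halt])) = {q1, q2}
q7 ∉ Sat(EG (AX A[(b & halt) U halt])) = {q1, q2}, so the formula does not hold at q7.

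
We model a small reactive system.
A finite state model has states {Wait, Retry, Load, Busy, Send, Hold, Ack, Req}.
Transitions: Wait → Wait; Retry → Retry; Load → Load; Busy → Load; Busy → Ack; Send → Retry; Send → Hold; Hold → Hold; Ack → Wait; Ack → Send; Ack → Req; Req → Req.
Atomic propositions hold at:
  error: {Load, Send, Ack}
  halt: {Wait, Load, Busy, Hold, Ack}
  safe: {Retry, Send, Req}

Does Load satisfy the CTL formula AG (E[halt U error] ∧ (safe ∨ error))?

Yes

E[halt U error]: least fixpoint, start Z0 = Sat(error) = {Load, Send, Ack}, add states in Sat(halt) with some successor in Z. Z1 = {Load, Busy, Send, Ack}; fixed.
Sat(E[halt U error]) = {Load, Busy, Send, Ack}
Sat(safe ∨ error) = {Retry, Load, Send, Ack, Req}
Sat(E[halt U error] ∧ (safe ∨ error)) = {Load, Send, Ack}
AG (E[halt U error] ∧ (safe ∨ error)): greatest fixpoint, start Z0 = {Load, Send, Ack}, keep only states in Sat with every successor in Z. Z1 = {Load}; fixed.
Sat(AG (E[halt U error] ∧ (safe ∨ error))) = {Load}
Load ∈ Sat(AG (E[halt U error] ∧ (safe ∨ error))) = {Load}, so the formula holds at Load.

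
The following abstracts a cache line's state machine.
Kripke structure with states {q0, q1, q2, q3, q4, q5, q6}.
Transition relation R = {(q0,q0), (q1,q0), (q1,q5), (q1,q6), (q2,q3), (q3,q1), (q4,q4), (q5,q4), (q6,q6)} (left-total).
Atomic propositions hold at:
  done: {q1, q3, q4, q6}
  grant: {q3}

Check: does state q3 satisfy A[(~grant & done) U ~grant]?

Sat(~grant) = {q0, q1, q2, q4, q5, q6}
Sat(~grant & done) = {q1, q4, q6}
A[(~grant & done) U ~grant]: least fixpoint, start Z0 = Sat(~grant) = {q0, q1, q2, q4, q5, q6}, add states in Sat(~grant & done) with every successor in Z. Already a fixed point.
Sat(A[(~grant & done) U ~grant]) = {q0, q1, q2, q4, q5, q6}
q3 ∉ Sat(A[(~grant & done) U ~grant]) = {q0, q1, q2, q4, q5, q6}, so the formula does not hold at q3.

No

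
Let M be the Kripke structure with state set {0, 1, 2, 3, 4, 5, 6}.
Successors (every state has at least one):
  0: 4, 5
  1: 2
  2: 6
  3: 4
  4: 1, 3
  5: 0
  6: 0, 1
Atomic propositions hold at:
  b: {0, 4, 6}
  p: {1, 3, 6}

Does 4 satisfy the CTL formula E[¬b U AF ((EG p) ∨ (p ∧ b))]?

No

Sat(¬b) = {1, 2, 3, 5}
EG p: greatest fixpoint, start Z0 = {1, 3, 6}, keep only states in Sat with some successor in Z. Z1 = {6}; Z2 = ∅; fixed.
Sat(EG p) = ∅
Sat(p ∧ b) = {6}
Sat((EG p) ∨ (p ∧ b)) = {6}
AF ((EG p) ∨ (p ∧ b)): least fixpoint, start Z0 = {6}, add states with every successor in Z. Z1 = {2, 6}; Z2 = {1, 2, 6}; fixed.
Sat(AF ((EG p) ∨ (p ∧ b))) = {1, 2, 6}
E[¬b U AF ((EG p) ∨ (p ∧ b))]: least fixpoint, start Z0 = Sat(AF ((EG p) ∨ (p ∧ b))) = {1, 2, 6}, add states in Sat(¬b) with some successor in Z. Already a fixed point.
Sat(E[¬b U AF ((EG p) ∨ (p ∧ b))]) = {1, 2, 6}
4 ∉ Sat(E[¬b U AF ((EG p) ∨ (p ∧ b))]) = {1, 2, 6}, so the formula does not hold at 4.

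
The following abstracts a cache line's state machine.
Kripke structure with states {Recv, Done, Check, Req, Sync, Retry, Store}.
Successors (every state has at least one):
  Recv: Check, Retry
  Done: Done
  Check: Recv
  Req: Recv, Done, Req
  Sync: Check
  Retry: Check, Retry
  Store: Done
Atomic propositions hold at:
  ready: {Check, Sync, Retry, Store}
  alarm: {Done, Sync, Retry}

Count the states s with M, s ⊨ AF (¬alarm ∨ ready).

6

Sat(¬alarm) = {Recv, Check, Req, Store}
Sat(¬alarm ∨ ready) = {Recv, Check, Req, Sync, Retry, Store}
AF (¬alarm ∨ ready): least fixpoint, start Z0 = {Recv, Check, Req, Sync, Retry, Store}, add states with every successor in Z. Already a fixed point.
Sat(AF (¬alarm ∨ ready)) = {Recv, Check, Req, Sync, Retry, Store}
|Sat(AF (¬alarm ∨ ready))| = |{Recv, Check, Req, Sync, Retry, Store}| = 6.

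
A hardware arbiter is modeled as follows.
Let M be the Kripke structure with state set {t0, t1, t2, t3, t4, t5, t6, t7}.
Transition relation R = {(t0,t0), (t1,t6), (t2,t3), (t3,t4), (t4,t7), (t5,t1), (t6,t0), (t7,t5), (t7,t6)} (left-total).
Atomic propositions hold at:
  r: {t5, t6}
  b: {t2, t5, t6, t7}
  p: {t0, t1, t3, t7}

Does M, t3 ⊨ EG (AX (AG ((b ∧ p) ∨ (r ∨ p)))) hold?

Sat(b ∧ p) = {t7}
Sat(r ∨ p) = {t0, t1, t3, t5, t6, t7}
Sat((b ∧ p) ∨ (r ∨ p)) = {t0, t1, t3, t5, t6, t7}
AG ((b ∧ p) ∨ (r ∨ p)): greatest fixpoint, start Z0 = {t0, t1, t3, t5, t6, t7}, keep only states in Sat with every successor in Z. Z1 = {t0, t1, t5, t6, t7}; fixed.
Sat(AG ((b ∧ p) ∨ (r ∨ p))) = {t0, t1, t5, t6, t7}
Sat(AX (AG ((b ∧ p) ∨ (r ∨ p)))) = {s : every successor in {t0, t1, t5, t6, t7}} = {t0, t1, t4, t5, t6, t7}
EG (AX (AG ((b ∧ p) ∨ (r ∨ p)))): greatest fixpoint, start Z0 = {t0, t1, t4, t5, t6, t7}, keep only states in Sat with some successor in Z. Already a fixed point.
Sat(EG (AX (AG ((b ∧ p) ∨ (r ∨ p))))) = {t0, t1, t4, t5, t6, t7}
t3 ∉ Sat(EG (AX (AG ((b ∧ p) ∨ (r ∨ p))))) = {t0, t1, t4, t5, t6, t7}, so the formula does not hold at t3.

No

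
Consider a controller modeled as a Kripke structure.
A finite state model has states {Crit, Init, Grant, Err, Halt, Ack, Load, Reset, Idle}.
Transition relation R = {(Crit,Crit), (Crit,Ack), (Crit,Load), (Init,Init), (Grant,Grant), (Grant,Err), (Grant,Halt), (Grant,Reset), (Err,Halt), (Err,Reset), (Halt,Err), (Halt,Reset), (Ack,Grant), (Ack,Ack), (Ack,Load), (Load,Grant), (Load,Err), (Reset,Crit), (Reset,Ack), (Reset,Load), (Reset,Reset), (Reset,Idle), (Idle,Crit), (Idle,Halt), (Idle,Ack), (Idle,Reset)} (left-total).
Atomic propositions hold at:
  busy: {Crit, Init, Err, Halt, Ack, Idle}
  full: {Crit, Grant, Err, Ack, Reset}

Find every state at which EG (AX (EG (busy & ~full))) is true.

Sat(~full) = {Init, Halt, Load, Idle}
Sat(busy & ~full) = {Init, Halt, Idle}
EG (busy & ~full): greatest fixpoint, start Z0 = {Init, Halt, Idle}, keep only states in Sat with some successor in Z. Z1 = {Init, Idle}; Z2 = {Init}; fixed.
Sat(EG (busy & ~full)) = {Init}
Sat(AX (EG (busy & ~full))) = {s : every successor in {Init}} = {Init}
EG (AX (EG (busy & ~full))): greatest fixpoint, start Z0 = {Init}, keep only states in Sat with some successor in Z. Already a fixed point.
Sat(EG (AX (EG (busy & ~full)))) = {Init}

{Init}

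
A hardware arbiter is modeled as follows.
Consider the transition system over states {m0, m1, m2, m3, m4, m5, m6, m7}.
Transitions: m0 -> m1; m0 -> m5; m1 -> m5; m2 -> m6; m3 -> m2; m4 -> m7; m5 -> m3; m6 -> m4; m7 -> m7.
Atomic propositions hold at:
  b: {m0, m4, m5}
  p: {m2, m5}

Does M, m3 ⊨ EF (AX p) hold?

Sat(AX p) = {s : every successor in {m2, m5}} = {m1, m3}
EF (AX p): least fixpoint, start Z0 = {m1, m3}, add states with some successor in Z. Z1 = {m0, m1, m3, m5}; fixed.
Sat(EF (AX p)) = {m0, m1, m3, m5}
m3 ∈ Sat(EF (AX p)) = {m0, m1, m3, m5}, so the formula holds at m3.

Yes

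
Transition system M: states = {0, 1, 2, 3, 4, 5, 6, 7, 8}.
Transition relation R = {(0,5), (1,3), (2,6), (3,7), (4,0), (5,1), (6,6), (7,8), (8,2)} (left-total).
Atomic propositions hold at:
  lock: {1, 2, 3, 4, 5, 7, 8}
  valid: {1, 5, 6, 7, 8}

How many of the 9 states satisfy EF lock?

EF lock: least fixpoint, start Z0 = {1, 2, 3, 4, 5, 7, 8}, add states with some successor in Z. Z1 = {0, 1, 2, 3, 4, 5, 7, 8}; fixed.
Sat(EF lock) = {0, 1, 2, 3, 4, 5, 7, 8}
|Sat(EF lock)| = |{0, 1, 2, 3, 4, 5, 7, 8}| = 8.

8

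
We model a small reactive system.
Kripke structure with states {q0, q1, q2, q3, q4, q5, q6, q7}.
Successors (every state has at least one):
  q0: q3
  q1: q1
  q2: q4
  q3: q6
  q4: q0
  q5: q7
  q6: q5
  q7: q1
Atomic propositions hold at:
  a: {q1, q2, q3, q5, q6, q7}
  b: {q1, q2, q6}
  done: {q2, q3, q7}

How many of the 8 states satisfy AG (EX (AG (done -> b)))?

Sat(done -> b) = {q0, q1, q2, q4, q5, q6}
AG (done -> b): greatest fixpoint, start Z0 = {q0, q1, q2, q4, q5, q6}, keep only states in Sat with every successor in Z. Z1 = {q1, q2, q4, q6}; Z2 = {q1, q2}; Z3 = {q1}; fixed.
Sat(AG (done -> b)) = {q1}
Sat(EX (AG (done -> b))) = {s : some successor in {q1}} = {q1, q7}
AG (EX (AG (done -> b))): greatest fixpoint, start Z0 = {q1, q7}, keep only states in Sat with every successor in Z. Already a fixed point.
Sat(AG (EX (AG (done -> b)))) = {q1, q7}
|Sat(AG (EX (AG (done -> b))))| = |{q1, q7}| = 2.

2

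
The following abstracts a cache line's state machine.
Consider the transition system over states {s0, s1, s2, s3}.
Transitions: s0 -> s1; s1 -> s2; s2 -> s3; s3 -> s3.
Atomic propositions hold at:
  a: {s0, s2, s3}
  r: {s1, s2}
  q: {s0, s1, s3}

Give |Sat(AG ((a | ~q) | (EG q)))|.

Sat(~q) = {s2}
Sat(a | ~q) = {s0, s2, s3}
EG q: greatest fixpoint, start Z0 = {s0, s1, s3}, keep only states in Sat with some successor in Z. Z1 = {s0, s3}; Z2 = {s3}; fixed.
Sat(EG q) = {s3}
Sat((a | ~q) | (EG q)) = {s0, s2, s3}
AG ((a | ~q) | (EG q)): greatest fixpoint, start Z0 = {s0, s2, s3}, keep only states in Sat with every successor in Z. Z1 = {s2, s3}; fixed.
Sat(AG ((a | ~q) | (EG q))) = {s2, s3}
|Sat(AG ((a | ~q) | (EG q)))| = |{s2, s3}| = 2.

2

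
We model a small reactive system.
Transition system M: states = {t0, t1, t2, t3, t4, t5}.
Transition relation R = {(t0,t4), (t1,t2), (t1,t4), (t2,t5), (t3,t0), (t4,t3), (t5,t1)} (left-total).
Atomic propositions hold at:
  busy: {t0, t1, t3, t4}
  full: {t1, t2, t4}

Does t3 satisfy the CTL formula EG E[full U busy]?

E[full U busy]: least fixpoint, start Z0 = Sat(busy) = {t0, t1, t3, t4}, add states in Sat(full) with some successor in Z. Already a fixed point.
Sat(E[full U busy]) = {t0, t1, t3, t4}
EG E[full U busy]: greatest fixpoint, start Z0 = {t0, t1, t3, t4}, keep only states in Sat with some successor in Z. Already a fixed point.
Sat(EG E[full U busy]) = {t0, t1, t3, t4}
t3 ∈ Sat(EG E[full U busy]) = {t0, t1, t3, t4}, so the formula holds at t3.

Yes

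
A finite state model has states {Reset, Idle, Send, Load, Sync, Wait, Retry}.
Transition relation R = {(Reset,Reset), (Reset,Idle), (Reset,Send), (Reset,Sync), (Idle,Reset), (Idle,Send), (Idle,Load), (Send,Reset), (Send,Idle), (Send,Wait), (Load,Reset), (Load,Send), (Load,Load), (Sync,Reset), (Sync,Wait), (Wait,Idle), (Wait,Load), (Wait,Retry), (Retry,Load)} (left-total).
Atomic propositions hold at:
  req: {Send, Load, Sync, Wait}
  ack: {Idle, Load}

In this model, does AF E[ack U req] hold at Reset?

E[ack U req]: least fixpoint, start Z0 = Sat(req) = {Send, Load, Sync, Wait}, add states in Sat(ack) with some successor in Z. Z1 = {Idle, Send, Load, Sync, Wait}; fixed.
Sat(E[ack U req]) = {Idle, Send, Load, Sync, Wait}
AF E[ack U req]: least fixpoint, start Z0 = {Idle, Send, Load, Sync, Wait}, add states with every successor in Z. Z1 = {Idle, Send, Load, Sync, Wait, Retry}; fixed.
Sat(AF E[ack U req]) = {Idle, Send, Load, Sync, Wait, Retry}
Reset ∉ Sat(AF E[ack U req]) = {Idle, Send, Load, Sync, Wait, Retry}, so the formula does not hold at Reset.

No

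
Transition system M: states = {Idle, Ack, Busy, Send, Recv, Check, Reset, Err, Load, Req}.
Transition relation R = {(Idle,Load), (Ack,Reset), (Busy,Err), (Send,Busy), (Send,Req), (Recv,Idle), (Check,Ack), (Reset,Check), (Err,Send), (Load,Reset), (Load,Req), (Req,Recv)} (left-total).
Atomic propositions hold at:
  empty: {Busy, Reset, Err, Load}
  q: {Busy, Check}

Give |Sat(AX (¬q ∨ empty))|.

9

Sat(¬q) = {Idle, Ack, Send, Recv, Reset, Err, Load, Req}
Sat(¬q ∨ empty) = {Idle, Ack, Busy, Send, Recv, Reset, Err, Load, Req}
Sat(AX (¬q ∨ empty)) = {s : every successor in {Idle, Ack, Busy, Send, Recv, Reset, Err, Load, Req}} = {Idle, Ack, Busy, Send, Recv, Check, Err, Load, Req}
|Sat(AX (¬q ∨ empty))| = |{Idle, Ack, Busy, Send, Recv, Check, Err, Load, Req}| = 9.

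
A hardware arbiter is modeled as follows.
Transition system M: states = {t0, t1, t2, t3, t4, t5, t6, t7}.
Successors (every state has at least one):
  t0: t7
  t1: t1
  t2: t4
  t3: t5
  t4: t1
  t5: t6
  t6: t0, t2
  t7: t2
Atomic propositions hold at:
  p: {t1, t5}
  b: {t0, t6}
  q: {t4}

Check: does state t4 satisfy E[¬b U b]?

No

Sat(¬b) = {t1, t2, t3, t4, t5, t7}
E[¬b U b]: least fixpoint, start Z0 = Sat(b) = {t0, t6}, add states in Sat(¬b) with some successor in Z. Z1 = {t0, t5, t6}; Z2 = {t0, t3, t5, t6}; fixed.
Sat(E[¬b U b]) = {t0, t3, t5, t6}
t4 ∉ Sat(E[¬b U b]) = {t0, t3, t5, t6}, so the formula does not hold at t4.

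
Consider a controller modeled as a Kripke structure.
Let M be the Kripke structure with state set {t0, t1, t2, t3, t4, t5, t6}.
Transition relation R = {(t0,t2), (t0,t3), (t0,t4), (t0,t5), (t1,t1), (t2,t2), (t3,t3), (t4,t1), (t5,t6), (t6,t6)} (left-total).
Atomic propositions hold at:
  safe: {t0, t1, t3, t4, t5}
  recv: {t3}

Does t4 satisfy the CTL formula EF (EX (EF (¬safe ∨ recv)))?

No

Sat(¬safe) = {t2, t6}
Sat(¬safe ∨ recv) = {t2, t3, t6}
EF (¬safe ∨ recv): least fixpoint, start Z0 = {t2, t3, t6}, add states with some successor in Z. Z1 = {t0, t2, t3, t5, t6}; fixed.
Sat(EF (¬safe ∨ recv)) = {t0, t2, t3, t5, t6}
Sat(EX (EF (¬safe ∨ recv))) = {s : some successor in {t0, t2, t3, t5, t6}} = {t0, t2, t3, t5, t6}
EF (EX (EF (¬safe ∨ recv))): least fixpoint, start Z0 = {t0, t2, t3, t5, t6}, add states with some successor in Z. Already a fixed point.
Sat(EF (EX (EF (¬safe ∨ recv)))) = {t0, t2, t3, t5, t6}
t4 ∉ Sat(EF (EX (EF (¬safe ∨ recv)))) = {t0, t2, t3, t5, t6}, so the formula does not hold at t4.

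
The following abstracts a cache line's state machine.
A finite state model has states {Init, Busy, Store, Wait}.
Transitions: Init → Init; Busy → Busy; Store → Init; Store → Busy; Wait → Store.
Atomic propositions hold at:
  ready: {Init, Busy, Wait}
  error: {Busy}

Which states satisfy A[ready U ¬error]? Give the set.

Sat(¬error) = {Init, Store, Wait}
A[ready U ¬error]: least fixpoint, start Z0 = Sat(¬error) = {Init, Store, Wait}, add states in Sat(ready) with every successor in Z. Already a fixed point.
Sat(A[ready U ¬error]) = {Init, Store, Wait}

{Init, Store, Wait}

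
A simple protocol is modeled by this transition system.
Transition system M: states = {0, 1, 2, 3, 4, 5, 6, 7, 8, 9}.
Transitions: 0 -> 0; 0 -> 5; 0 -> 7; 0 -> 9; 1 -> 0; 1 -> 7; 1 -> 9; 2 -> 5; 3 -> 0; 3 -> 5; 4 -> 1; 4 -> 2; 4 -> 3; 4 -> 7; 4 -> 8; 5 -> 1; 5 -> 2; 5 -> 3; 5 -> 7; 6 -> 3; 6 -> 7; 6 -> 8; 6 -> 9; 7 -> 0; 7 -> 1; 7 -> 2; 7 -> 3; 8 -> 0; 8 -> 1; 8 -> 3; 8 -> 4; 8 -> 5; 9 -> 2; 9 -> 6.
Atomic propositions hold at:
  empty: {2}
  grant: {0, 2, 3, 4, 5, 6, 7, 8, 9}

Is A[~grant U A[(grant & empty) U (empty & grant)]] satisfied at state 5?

No

Sat(~grant) = {1}
Sat(grant & empty) = {2}
Sat(empty & grant) = {2}
A[(grant & empty) U (empty & grant)]: least fixpoint, start Z0 = Sat((empty & grant)) = {2}, add states in Sat(grant & empty) with every successor in Z. Already a fixed point.
Sat(A[(grant & empty) U (empty & grant)]) = {2}
A[~grant U A[(grant & empty) U (empty & grant)]]: least fixpoint, start Z0 = Sat(A[(grant & empty) U (empty & grant)]) = {2}, add states in Sat(~grant) with every successor in Z. Already a fixed point.
Sat(A[~grant U A[(grant & empty) U (empty & grant)]]) = {2}
5 ∉ Sat(A[~grant U A[(grant & empty) U (empty & grant)]]) = {2}, so the formula does not hold at 5.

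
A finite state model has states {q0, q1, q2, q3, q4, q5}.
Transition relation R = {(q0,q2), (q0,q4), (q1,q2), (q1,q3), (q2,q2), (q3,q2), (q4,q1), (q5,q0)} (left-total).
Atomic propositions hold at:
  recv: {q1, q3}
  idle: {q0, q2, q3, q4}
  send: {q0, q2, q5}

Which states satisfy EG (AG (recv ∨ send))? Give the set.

{q1, q2, q3}

Sat(recv ∨ send) = {q0, q1, q2, q3, q5}
AG (recv ∨ send): greatest fixpoint, start Z0 = {q0, q1, q2, q3, q5}, keep only states in Sat with every successor in Z. Z1 = {q1, q2, q3, q5}; Z2 = {q1, q2, q3}; fixed.
Sat(AG (recv ∨ send)) = {q1, q2, q3}
EG (AG (recv ∨ send)): greatest fixpoint, start Z0 = {q1, q2, q3}, keep only states in Sat with some successor in Z. Already a fixed point.
Sat(EG (AG (recv ∨ send))) = {q1, q2, q3}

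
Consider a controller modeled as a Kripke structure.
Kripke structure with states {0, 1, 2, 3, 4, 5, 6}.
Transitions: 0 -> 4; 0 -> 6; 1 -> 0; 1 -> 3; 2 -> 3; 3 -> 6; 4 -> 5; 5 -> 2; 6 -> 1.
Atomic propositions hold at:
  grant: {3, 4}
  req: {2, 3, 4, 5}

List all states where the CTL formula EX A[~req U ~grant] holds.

{0, 1, 3, 4, 5, 6}

Sat(~req) = {0, 1, 6}
Sat(~grant) = {0, 1, 2, 5, 6}
A[~req U ~grant]: least fixpoint, start Z0 = Sat(~grant) = {0, 1, 2, 5, 6}, add states in Sat(~req) with every successor in Z. Already a fixed point.
Sat(A[~req U ~grant]) = {0, 1, 2, 5, 6}
Sat(EX A[~req U ~grant]) = {s : some successor in {0, 1, 2, 5, 6}} = {0, 1, 3, 4, 5, 6}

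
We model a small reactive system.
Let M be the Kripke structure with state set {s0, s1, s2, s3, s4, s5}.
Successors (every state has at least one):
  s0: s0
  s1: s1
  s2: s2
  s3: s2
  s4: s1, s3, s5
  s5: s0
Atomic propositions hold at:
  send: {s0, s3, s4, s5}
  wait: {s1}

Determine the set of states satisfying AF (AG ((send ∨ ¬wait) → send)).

Sat(¬wait) = {s0, s2, s3, s4, s5}
Sat(send ∨ ¬wait) = {s0, s2, s3, s4, s5}
Sat((send ∨ ¬wait) → send) = {s0, s1, s3, s4, s5}
AG ((send ∨ ¬wait) → send): greatest fixpoint, start Z0 = {s0, s1, s3, s4, s5}, keep only states in Sat with every successor in Z. Z1 = {s0, s1, s4, s5}; Z2 = {s0, s1, s5}; fixed.
Sat(AG ((send ∨ ¬wait) → send)) = {s0, s1, s5}
AF (AG ((send ∨ ¬wait) → send)): least fixpoint, start Z0 = {s0, s1, s5}, add states with every successor in Z. Already a fixed point.
Sat(AF (AG ((send ∨ ¬wait) → send))) = {s0, s1, s5}

{s0, s1, s5}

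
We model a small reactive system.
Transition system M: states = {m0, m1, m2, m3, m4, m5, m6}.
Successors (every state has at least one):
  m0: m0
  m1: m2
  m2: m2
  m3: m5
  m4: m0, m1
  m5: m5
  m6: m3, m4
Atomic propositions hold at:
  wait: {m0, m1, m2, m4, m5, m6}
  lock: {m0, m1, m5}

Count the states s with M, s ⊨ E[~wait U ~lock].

Sat(~wait) = {m3}
Sat(~lock) = {m2, m3, m4, m6}
E[~wait U ~lock]: least fixpoint, start Z0 = Sat(~lock) = {m2, m3, m4, m6}, add states in Sat(~wait) with some successor in Z. Already a fixed point.
Sat(E[~wait U ~lock]) = {m2, m3, m4, m6}
|Sat(E[~wait U ~lock])| = |{m2, m3, m4, m6}| = 4.

4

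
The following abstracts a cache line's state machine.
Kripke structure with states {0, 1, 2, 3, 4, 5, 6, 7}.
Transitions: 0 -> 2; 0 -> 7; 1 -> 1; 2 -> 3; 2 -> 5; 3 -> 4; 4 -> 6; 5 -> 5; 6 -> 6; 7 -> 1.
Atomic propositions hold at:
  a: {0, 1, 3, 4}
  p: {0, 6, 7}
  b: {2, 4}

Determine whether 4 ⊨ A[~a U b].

Yes

Sat(~a) = {2, 5, 6, 7}
A[~a U b]: least fixpoint, start Z0 = Sat(b) = {2, 4}, add states in Sat(~a) with every successor in Z. Already a fixed point.
Sat(A[~a U b]) = {2, 4}
4 ∈ Sat(A[~a U b]) = {2, 4}, so the formula holds at 4.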